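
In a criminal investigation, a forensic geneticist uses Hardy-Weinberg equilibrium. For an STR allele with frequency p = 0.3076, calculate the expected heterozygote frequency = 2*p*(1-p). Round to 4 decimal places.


Hardy-Weinberg heterozygote frequency:
q = 1 - p = 1 - 0.3076 = 0.6924
2pq = 2 * 0.3076 * 0.6924 = 0.4260

0.4260


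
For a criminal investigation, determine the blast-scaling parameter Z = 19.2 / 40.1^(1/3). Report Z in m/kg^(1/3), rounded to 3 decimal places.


Scaled distance calculation:
W^(1/3) = 40.1^(1/3) = 3.422799
Z = R / W^(1/3) = 19.2 / 3.422799
Z = 5.609 m/kg^(1/3)

5.609


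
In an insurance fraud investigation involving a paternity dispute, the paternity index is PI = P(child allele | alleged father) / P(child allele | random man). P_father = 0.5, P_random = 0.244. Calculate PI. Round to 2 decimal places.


Paternity Index calculation:
PI = P(allele|father) / P(allele|random)
PI = 0.5 / 0.244
PI = 2.05

2.05


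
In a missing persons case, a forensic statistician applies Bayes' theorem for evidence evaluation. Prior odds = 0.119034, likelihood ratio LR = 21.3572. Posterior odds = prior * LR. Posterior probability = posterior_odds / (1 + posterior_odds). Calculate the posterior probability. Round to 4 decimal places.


Bayesian evidence evaluation:
Posterior odds = prior_odds * LR = 0.119034 * 21.3572 = 2.542233
Posterior probability = posterior_odds / (1 + posterior_odds)
= 2.542233 / (1 + 2.542233)
= 2.542233 / 3.542233
= 0.7177

0.7177


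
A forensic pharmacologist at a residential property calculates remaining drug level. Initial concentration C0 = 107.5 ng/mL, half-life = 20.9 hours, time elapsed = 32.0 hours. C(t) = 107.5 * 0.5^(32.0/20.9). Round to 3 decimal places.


Drug concentration decay:
Number of half-lives = t / t_half = 32.0 / 20.9 = 1.5311
Decay factor = 0.5^1.5311 = 0.34601344
C(t) = 107.5 * 0.34601344 = 37.196 ng/mL

37.196


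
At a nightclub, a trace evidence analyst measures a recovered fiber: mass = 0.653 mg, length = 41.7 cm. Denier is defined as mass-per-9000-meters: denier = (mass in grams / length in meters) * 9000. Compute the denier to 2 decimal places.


Denier calculation:
Mass in grams = 0.653 mg / 1000 = 0.000653 g
Length in meters = 41.7 cm / 100 = 0.417 m
Linear density = mass / length = 0.000653 / 0.417 = 0.00156595 g/m
Denier = (g/m) * 9000 = 0.00156595 * 9000 = 14.09

14.09


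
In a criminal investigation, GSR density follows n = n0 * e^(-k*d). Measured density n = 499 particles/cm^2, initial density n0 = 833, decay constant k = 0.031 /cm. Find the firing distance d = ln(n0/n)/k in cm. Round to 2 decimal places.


GSR distance calculation:
n0/n = 833 / 499 = 1.669339
ln(n0/n) = 0.512428
d = 0.512428 / 0.031 = 16.53 cm

16.53


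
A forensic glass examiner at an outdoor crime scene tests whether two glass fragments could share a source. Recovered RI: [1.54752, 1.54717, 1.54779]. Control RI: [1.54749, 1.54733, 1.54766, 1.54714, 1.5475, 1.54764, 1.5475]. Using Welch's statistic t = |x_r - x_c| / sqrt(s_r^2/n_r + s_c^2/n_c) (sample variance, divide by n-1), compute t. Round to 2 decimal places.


Welch's t-criterion for glass RI comparison:
Recovered mean = sum / n_r = 4.64248 / 3 = 1.5474933
Control mean = sum / n_c = 10.83226 / 7 = 1.5474657
Recovered sample variance s_r^2 = 9.66333e-08
Control sample variance s_c^2 = 3.25952e-08
Welch SE (unpooled) = sqrt(s_r^2/n_r + s_c^2/n_c) = sqrt(3.22111e-08 + 4.65646e-09) = sqrt(3.68676e-08) = 0.000192009
|mean_r - mean_c| = 2.7619e-05
t = 2.7619e-05 / 0.000192009 = 0.14

0.14


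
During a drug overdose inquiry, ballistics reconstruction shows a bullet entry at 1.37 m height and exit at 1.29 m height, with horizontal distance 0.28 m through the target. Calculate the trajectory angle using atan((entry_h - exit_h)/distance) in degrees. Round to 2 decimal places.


Bullet trajectory angle:
Height difference = 1.37 - 1.29 = 0.08 m
angle = atan(0.08 / 0.28)
angle = atan(0.285714)
angle = 15.95 degrees

15.95


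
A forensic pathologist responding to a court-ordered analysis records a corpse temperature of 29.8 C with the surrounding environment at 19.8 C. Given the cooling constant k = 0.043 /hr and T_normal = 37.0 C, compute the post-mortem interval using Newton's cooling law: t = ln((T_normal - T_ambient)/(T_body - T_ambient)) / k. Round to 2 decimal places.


Using Newton's law of cooling:
t = ln((T_normal - T_ambient) / (T_body - T_ambient)) / k
T_normal - T_ambient = 17.2
T_body - T_ambient = 10.0
Ratio = 1.72
ln(ratio) = 0.542324
t = 0.542324 / 0.043 = 12.61 hours

12.61


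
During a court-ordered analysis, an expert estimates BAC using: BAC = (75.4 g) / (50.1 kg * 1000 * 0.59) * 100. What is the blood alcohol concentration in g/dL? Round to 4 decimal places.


Applying the Widmark formula:
BAC = (dose_g / (body_wt * 1000 * r)) * 100
Denominator = 50.1 * 1000 * 0.59 = 29559
BAC = (75.4 / 29559) * 100
BAC = 0.2551 g/dL

0.2551


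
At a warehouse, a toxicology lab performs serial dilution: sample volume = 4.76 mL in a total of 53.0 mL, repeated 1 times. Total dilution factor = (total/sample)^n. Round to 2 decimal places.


Dilution factor calculation:
Single dilution = V_total / V_sample = 53.0 / 4.76 ≈ 11.134454
Number of dilutions = 1
Total DF = (53.0 / 4.76)^1 (full precision, rounded at the end) = 11.13

11.13


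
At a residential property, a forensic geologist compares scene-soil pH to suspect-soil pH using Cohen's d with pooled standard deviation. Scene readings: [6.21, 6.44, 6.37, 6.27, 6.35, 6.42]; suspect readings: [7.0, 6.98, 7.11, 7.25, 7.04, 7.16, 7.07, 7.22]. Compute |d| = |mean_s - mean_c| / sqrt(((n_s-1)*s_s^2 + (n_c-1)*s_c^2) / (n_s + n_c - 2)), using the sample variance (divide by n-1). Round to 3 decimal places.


Pooled-variance Cohen's d for soil pH comparison:
Scene mean = 38.06 / 6 = 6.343333
Suspect mean = 56.83 / 8 = 7.10375
Scene sample variance s_s^2 = 0.007827
Suspect sample variance s_c^2 = 0.009912
Pooled variance = ((n_s-1)*s_s^2 + (n_c-1)*s_c^2) / (n_s + n_c - 2) = 0.009043
Pooled SD = sqrt(0.009043) = 0.095095
Mean difference = -0.760417
|d| = |-0.760417| / 0.095095 = 7.996

7.996


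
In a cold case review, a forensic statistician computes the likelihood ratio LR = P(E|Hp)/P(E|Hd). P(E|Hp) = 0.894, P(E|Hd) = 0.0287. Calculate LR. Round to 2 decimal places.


Likelihood ratio calculation:
LR = P(E|Hp) / P(E|Hd)
LR = 0.894 / 0.0287
LR = 31.15

31.15


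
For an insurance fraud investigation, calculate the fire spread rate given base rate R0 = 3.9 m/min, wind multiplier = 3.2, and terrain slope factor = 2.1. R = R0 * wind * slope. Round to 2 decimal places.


Fire spread rate calculation:
R = R0 * wind_factor * slope_factor
= 3.9 * 3.2 * 2.1
= 12.48 * 2.1
= 26.21 m/min

26.21


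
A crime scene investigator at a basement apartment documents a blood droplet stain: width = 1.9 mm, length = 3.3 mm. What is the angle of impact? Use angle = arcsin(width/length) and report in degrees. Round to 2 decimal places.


Blood spatter impact angle calculation:
width / length = 1.9 / 3.3 = 0.575758
angle = arcsin(0.575758)
angle = 35.15 degrees

35.15


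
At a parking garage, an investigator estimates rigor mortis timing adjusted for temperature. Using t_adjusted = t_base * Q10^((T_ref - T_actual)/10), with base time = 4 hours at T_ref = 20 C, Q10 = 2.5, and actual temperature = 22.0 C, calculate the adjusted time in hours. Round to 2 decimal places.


Rigor mortis time adjustment:
Exponent = (T_ref - T_actual) / 10 = (20 - 22.0) / 10 = -0.2
Q10 factor = 2.5^-0.2 = 0.83255
t_adjusted = 4 * 0.83255 = 3.33 hours

3.33


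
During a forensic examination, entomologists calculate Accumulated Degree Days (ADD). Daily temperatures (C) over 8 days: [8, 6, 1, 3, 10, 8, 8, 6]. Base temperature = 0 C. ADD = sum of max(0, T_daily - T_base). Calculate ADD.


Computing ADD day by day:
Day 1: max(0, 8 - 0) = 8
Day 2: max(0, 6 - 0) = 6
Day 3: max(0, 1 - 0) = 1
Day 4: max(0, 3 - 0) = 3
Day 5: max(0, 10 - 0) = 10
Day 6: max(0, 8 - 0) = 8
Day 7: max(0, 8 - 0) = 8
Day 8: max(0, 6 - 0) = 6
Total ADD = 50

50


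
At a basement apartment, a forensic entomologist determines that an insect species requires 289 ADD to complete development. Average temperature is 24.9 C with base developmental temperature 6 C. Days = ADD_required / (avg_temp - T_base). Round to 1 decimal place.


Insect development time:
Effective temperature = avg_temp - T_base = 24.9 - 6 = 18.9 C
Days = ADD / effective_temp = 289 / 18.9 = 15.3 days

15.3


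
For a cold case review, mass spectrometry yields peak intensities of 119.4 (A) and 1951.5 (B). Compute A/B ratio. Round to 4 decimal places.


Spectral peak ratio:
Peak A = 119.4 counts
Peak B = 1951.5 counts
Ratio = 119.4 / 1951.5 = 0.0612

0.0612


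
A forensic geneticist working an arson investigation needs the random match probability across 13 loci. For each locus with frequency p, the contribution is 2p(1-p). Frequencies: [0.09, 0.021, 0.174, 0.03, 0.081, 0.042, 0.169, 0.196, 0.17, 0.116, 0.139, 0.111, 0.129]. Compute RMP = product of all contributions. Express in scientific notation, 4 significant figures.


Computing RMP for 13 loci:
Locus 1: 2 * 0.09 * 0.91 = 0.1638
Locus 2: 2 * 0.021 * 0.979 = 0.041118
Locus 3: 2 * 0.174 * 0.826 = 0.287448
Locus 4: 2 * 0.03 * 0.97 = 0.0582
Locus 5: 2 * 0.081 * 0.919 = 0.148878
Locus 6: 2 * 0.042 * 0.958 = 0.080472
Locus 7: 2 * 0.169 * 0.831 = 0.280878
Locus 8: 2 * 0.196 * 0.804 = 0.315168
Locus 9: 2 * 0.17 * 0.83 = 0.2822
Locus 10: 2 * 0.116 * 0.884 = 0.205088
Locus 11: 2 * 0.139 * 0.861 = 0.239358
Locus 12: 2 * 0.111 * 0.889 = 0.197358
Locus 13: 2 * 0.129 * 0.871 = 0.224718
RMP = 7.342e-11

7.342e-11


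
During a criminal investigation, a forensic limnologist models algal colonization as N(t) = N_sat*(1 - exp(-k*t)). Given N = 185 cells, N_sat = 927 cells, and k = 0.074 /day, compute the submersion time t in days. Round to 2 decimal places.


PMSI from diatom colonization curve:
N / N_sat = 185 / 927 = 0.199569
1 - N/N_sat = 0.800431
ln(1 - N/N_sat) = -0.222605
t = -ln(1 - N/N_sat) / k = -(-0.222605) / 0.074 = 3.01 days

3.01


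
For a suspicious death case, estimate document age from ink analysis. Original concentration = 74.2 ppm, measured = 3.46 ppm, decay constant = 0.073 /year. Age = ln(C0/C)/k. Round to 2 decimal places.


Document age estimation:
C0/C = 74.2 / 3.46 = 21.445087
ln(C0/C) = 3.065496
t = 3.065496 / 0.073 = 41.99 years

41.99


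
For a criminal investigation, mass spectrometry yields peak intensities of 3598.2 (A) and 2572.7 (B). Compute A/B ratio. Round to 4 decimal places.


Spectral peak ratio:
Peak A = 3598.2 counts
Peak B = 2572.7 counts
Ratio = 3598.2 / 2572.7 = 1.3986

1.3986


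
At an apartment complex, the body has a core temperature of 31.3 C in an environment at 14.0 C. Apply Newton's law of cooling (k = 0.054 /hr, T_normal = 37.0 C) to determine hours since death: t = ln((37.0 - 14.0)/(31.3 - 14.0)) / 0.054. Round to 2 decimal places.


Using Newton's law of cooling:
t = ln((T_normal - T_ambient) / (T_body - T_ambient)) / k
T_normal - T_ambient = 23.0
T_body - T_ambient = 17.3
Ratio = 1.32948
ln(ratio) = 0.284788
t = 0.284788 / 0.054 = 5.27 hours

5.27


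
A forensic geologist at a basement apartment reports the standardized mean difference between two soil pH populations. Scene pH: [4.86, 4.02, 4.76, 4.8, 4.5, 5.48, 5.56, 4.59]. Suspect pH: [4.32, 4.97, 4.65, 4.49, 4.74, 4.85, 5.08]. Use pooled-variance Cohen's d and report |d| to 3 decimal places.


Pooled-variance Cohen's d for soil pH comparison:
Scene mean = 38.57 / 8 = 4.82125
Suspect mean = 33.1 / 7 = 4.728571
Scene sample variance s_s^2 = 0.25487
Suspect sample variance s_c^2 = 0.071114
Pooled variance = ((n_s-1)*s_s^2 + (n_c-1)*s_c^2) / (n_s + n_c - 2) = 0.170059
Pooled SD = sqrt(0.170059) = 0.412382
Mean difference = 0.092679
|d| = |0.092679| / 0.412382 = 0.225

0.225


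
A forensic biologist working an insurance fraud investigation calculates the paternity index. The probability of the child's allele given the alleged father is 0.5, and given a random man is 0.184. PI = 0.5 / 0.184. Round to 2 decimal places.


Paternity Index calculation:
PI = P(allele|father) / P(allele|random)
PI = 0.5 / 0.184
PI = 2.72

2.72


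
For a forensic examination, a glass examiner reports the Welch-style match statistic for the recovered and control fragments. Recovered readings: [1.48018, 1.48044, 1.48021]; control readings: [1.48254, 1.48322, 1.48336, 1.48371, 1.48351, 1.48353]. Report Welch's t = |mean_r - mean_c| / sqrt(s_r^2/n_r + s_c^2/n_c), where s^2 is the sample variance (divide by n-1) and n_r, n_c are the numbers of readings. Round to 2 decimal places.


Welch's t-criterion for glass RI comparison:
Recovered mean = sum / n_r = 4.44083 / 3 = 1.4802767
Control mean = sum / n_c = 8.89987 / 6 = 1.4833117
Recovered sample variance s_r^2 = 2.02333e-08
Control sample variance s_c^2 = 1.70377e-07
Welch SE (unpooled) = sqrt(s_r^2/n_r + s_c^2/n_c) = sqrt(6.74444e-09 + 2.83961e-08) = sqrt(3.51405e-08) = 0.000187458
|mean_r - mean_c| = 0.003035
t = 0.003035 / 0.000187458 = 16.19

16.19


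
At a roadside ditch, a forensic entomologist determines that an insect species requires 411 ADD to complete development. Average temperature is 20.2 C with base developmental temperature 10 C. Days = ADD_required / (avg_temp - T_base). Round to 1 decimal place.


Insect development time:
Effective temperature = avg_temp - T_base = 20.2 - 10 = 10.2 C
Days = ADD / effective_temp = 411 / 10.2 = 40.3 days

40.3


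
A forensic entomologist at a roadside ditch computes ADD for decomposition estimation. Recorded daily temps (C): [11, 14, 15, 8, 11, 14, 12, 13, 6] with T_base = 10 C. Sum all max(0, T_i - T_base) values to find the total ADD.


Computing ADD day by day:
Day 1: max(0, 11 - 10) = 1
Day 2: max(0, 14 - 10) = 4
Day 3: max(0, 15 - 10) = 5
Day 4: max(0, 8 - 10) = 0
Day 5: max(0, 11 - 10) = 1
Day 6: max(0, 14 - 10) = 4
Day 7: max(0, 12 - 10) = 2
Day 8: max(0, 13 - 10) = 3
Day 9: max(0, 6 - 10) = 0
Total ADD = 20

20


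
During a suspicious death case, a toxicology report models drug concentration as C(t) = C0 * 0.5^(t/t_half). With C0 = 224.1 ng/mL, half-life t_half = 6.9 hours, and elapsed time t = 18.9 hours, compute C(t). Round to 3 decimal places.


Drug concentration decay:
Number of half-lives = t / t_half = 18.9 / 6.9 = 2.73913
Decay factor = 0.5^2.73913 = 0.14977513
C(t) = 224.1 * 0.14977513 = 33.565 ng/mL

33.565


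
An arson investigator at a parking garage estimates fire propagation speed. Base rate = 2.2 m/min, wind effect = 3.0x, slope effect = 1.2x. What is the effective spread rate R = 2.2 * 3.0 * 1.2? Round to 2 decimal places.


Fire spread rate calculation:
R = R0 * wind_factor * slope_factor
= 2.2 * 3.0 * 1.2
= 6.6 * 1.2
= 7.92 m/min

7.92


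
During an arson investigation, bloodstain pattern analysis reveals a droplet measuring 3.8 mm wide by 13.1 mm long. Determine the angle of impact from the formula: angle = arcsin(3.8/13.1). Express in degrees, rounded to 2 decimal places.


Blood spatter impact angle calculation:
width / length = 3.8 / 13.1 = 0.290076
angle = arcsin(0.290076)
angle = 16.86 degrees

16.86


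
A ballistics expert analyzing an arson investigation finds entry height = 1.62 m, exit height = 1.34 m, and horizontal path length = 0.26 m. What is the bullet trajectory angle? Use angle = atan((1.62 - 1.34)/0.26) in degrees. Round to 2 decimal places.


Bullet trajectory angle:
Height difference = 1.62 - 1.34 = 0.28 m
angle = atan(0.28 / 0.26)
angle = atan(1.076923)
angle = 47.12 degrees

47.12


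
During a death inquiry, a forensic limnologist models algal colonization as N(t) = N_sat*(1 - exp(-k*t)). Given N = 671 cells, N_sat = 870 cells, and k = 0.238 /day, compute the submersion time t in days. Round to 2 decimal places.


PMSI from diatom colonization curve:
N / N_sat = 671 / 870 = 0.771264
1 - N/N_sat = 0.228736
ln(1 - N/N_sat) = -1.475187
t = -ln(1 - N/N_sat) / k = -(-1.475187) / 0.238 = 6.20 days

6.20


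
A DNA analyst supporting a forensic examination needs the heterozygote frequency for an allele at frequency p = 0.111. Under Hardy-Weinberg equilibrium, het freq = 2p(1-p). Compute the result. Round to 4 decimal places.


Hardy-Weinberg heterozygote frequency:
q = 1 - p = 1 - 0.111 = 0.889
2pq = 2 * 0.111 * 0.889 = 0.1974

0.1974


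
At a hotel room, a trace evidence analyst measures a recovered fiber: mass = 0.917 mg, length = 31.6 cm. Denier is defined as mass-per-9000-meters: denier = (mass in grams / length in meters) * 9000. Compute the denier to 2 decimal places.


Denier calculation:
Mass in grams = 0.917 mg / 1000 = 0.000917 g
Length in meters = 31.6 cm / 100 = 0.316 m
Linear density = mass / length = 0.000917 / 0.316 = 0.0029019 g/m
Denier = (g/m) * 9000 = 0.0029019 * 9000 = 26.12

26.12


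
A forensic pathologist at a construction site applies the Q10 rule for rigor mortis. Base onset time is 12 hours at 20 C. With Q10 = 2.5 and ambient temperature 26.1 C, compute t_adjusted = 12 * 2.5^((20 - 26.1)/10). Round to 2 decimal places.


Rigor mortis time adjustment:
Exponent = (T_ref - T_actual) / 10 = (20 - 26.1) / 10 = -0.61
Q10 factor = 2.5^-0.61 = 0.57182
t_adjusted = 12 * 0.57182 = 6.86 hours

6.86


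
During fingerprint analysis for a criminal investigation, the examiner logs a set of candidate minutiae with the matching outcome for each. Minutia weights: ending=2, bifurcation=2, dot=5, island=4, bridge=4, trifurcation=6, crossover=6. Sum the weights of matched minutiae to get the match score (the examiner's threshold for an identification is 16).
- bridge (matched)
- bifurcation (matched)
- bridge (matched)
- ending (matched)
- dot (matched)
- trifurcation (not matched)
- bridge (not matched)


Weighted minutiae match score:
  bridge: matched, +4 (running total 4)
  bifurcation: matched, +2 (running total 6)
  bridge: matched, +4 (running total 10)
  ending: matched, +2 (running total 12)
  dot: matched, +5 (running total 17)
  trifurcation: not matched, +0
  bridge: not matched, +0
Total score = 17
Threshold = 16; verdict = identification

17


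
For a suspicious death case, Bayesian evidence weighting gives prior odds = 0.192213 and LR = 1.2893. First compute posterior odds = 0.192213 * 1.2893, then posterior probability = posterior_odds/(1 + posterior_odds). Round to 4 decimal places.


Bayesian evidence evaluation:
Posterior odds = prior_odds * LR = 0.192213 * 1.2893 = 0.2478202
Posterior probability = posterior_odds / (1 + posterior_odds)
= 0.2478202 / (1 + 0.2478202)
= 0.2478202 / 1.2478202
= 0.1986

0.1986


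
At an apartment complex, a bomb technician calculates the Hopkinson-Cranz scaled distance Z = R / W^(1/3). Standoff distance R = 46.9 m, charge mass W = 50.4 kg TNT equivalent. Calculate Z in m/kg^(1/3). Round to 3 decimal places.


Scaled distance calculation:
W^(1/3) = 50.4^(1/3) = 3.69383
Z = R / W^(1/3) = 46.9 / 3.69383
Z = 12.697 m/kg^(1/3)

12.697


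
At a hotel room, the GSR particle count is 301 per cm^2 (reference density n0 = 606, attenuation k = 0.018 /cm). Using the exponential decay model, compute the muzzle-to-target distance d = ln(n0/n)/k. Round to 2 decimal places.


GSR distance calculation:
n0/n = 606 / 301 = 2.013289
ln(n0/n) = 0.69977
d = 0.69977 / 0.018 = 38.88 cm

38.88


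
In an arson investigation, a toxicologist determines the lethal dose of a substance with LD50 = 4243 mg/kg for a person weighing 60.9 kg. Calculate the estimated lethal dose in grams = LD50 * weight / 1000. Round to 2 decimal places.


Lethal dose calculation:
Lethal dose = LD50 * body_weight / 1000
= 4243 * 60.9 / 1000
= 258398.7 / 1000
= 258.40 g

258.40


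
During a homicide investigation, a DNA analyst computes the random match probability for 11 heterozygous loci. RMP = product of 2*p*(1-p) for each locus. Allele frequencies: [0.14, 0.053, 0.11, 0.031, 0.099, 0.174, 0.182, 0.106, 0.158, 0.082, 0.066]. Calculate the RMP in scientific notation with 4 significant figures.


Computing RMP for 11 loci:
Locus 1: 2 * 0.14 * 0.86 = 0.2408
Locus 2: 2 * 0.053 * 0.947 = 0.100382
Locus 3: 2 * 0.11 * 0.89 = 0.1958
Locus 4: 2 * 0.031 * 0.969 = 0.060078
Locus 5: 2 * 0.099 * 0.901 = 0.178398
Locus 6: 2 * 0.174 * 0.826 = 0.287448
Locus 7: 2 * 0.182 * 0.818 = 0.297752
Locus 8: 2 * 0.106 * 0.894 = 0.189528
Locus 9: 2 * 0.158 * 0.842 = 0.266072
Locus 10: 2 * 0.082 * 0.918 = 0.150552
Locus 11: 2 * 0.066 * 0.934 = 0.123288
RMP = 4.064e-09

4.064e-09


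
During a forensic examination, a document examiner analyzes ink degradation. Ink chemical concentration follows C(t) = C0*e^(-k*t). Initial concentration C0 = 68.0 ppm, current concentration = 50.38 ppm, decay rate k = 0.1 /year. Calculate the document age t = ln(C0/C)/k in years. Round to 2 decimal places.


Document age estimation:
C0/C = 68.0 / 50.38 = 1.349742
ln(C0/C) = 0.299913
t = 0.299913 / 0.1 = 3.00 years

3.00


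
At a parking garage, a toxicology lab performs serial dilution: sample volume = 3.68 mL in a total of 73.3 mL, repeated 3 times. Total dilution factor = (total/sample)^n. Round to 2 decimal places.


Dilution factor calculation:
Single dilution = V_total / V_sample = 73.3 / 3.68 ≈ 19.918478
Number of dilutions = 3
Total DF = (73.3 / 3.68)^3 (full precision, rounded at the end) = 7902.57

7902.57


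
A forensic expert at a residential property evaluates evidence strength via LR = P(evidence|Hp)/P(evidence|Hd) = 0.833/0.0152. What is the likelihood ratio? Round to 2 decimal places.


Likelihood ratio calculation:
LR = P(E|Hp) / P(E|Hd)
LR = 0.833 / 0.0152
LR = 54.80

54.80


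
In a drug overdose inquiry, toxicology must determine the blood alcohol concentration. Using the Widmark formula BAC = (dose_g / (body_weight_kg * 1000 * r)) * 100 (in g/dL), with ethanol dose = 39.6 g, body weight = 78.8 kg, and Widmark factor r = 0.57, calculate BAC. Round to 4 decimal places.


Applying the Widmark formula:
BAC = (dose_g / (body_wt * 1000 * r)) * 100
Denominator = 78.8 * 1000 * 0.57 = 44916
BAC = (39.6 / 44916) * 100
BAC = 0.0882 g/dL

0.0882


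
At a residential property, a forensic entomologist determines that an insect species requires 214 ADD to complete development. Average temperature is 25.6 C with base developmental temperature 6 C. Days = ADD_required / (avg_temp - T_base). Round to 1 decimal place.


Insect development time:
Effective temperature = avg_temp - T_base = 25.6 - 6 = 19.6 C
Days = ADD / effective_temp = 214 / 19.6 = 10.9 days

10.9


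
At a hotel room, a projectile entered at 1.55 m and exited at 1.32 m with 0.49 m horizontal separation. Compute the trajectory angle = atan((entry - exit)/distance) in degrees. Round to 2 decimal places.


Bullet trajectory angle:
Height difference = 1.55 - 1.32 = 0.23 m
angle = atan(0.23 / 0.49)
angle = atan(0.469388)
angle = 25.14 degrees

25.14


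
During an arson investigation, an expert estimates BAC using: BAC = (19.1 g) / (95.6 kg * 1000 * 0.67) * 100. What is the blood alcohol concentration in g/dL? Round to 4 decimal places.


Applying the Widmark formula:
BAC = (dose_g / (body_wt * 1000 * r)) * 100
Denominator = 95.6 * 1000 * 0.67 = 64052
BAC = (19.1 / 64052) * 100
BAC = 0.0298 g/dL

0.0298


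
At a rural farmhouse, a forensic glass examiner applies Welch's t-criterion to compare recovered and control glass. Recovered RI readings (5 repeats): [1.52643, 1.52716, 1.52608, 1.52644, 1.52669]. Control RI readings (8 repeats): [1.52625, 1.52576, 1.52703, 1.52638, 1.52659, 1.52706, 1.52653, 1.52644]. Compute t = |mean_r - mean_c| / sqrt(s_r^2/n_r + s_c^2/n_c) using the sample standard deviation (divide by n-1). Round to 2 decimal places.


Welch's t-criterion for glass RI comparison:
Recovered mean = sum / n_r = 7.6328 / 5 = 1.52656
Control mean = sum / n_c = 12.21204 / 8 = 1.526505
Recovered sample variance s_r^2 = 1.5965e-07
Control sample variance s_c^2 = 1.75914e-07
Welch SE (unpooled) = sqrt(s_r^2/n_r + s_c^2/n_c) = sqrt(3.193e-08 + 2.19893e-08) = sqrt(5.39193e-08) = 0.000232205
|mean_r - mean_c| = 5.5e-05
t = 5.5e-05 / 0.000232205 = 0.24

0.24


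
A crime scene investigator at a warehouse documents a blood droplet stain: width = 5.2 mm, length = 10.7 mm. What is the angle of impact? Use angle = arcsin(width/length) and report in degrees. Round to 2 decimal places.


Blood spatter impact angle calculation:
width / length = 5.2 / 10.7 = 0.485981
angle = arcsin(0.485981)
angle = 29.08 degrees

29.08


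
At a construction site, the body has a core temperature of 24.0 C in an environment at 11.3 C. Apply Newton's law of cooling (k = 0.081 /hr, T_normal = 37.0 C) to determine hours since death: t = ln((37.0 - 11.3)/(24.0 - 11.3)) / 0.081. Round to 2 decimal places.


Using Newton's law of cooling:
t = ln((T_normal - T_ambient) / (T_body - T_ambient)) / k
T_normal - T_ambient = 25.7
T_body - T_ambient = 12.7
Ratio = 2.023622
ln(ratio) = 0.704889
t = 0.704889 / 0.081 = 8.70 hours

8.70


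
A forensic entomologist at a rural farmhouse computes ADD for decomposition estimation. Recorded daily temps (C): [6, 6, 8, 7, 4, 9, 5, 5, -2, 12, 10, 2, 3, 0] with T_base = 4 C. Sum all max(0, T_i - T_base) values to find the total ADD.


Computing ADD day by day:
Day 1: max(0, 6 - 4) = 2
Day 2: max(0, 6 - 4) = 2
Day 3: max(0, 8 - 4) = 4
Day 4: max(0, 7 - 4) = 3
Day 5: max(0, 4 - 4) = 0
Day 6: max(0, 9 - 4) = 5
Day 7: max(0, 5 - 4) = 1
Day 8: max(0, 5 - 4) = 1
Day 9: max(0, -2 - 4) = 0
Day 10: max(0, 12 - 4) = 8
Day 11: max(0, 10 - 4) = 6
Day 12: max(0, 2 - 4) = 0
Day 13: max(0, 3 - 4) = 0
Day 14: max(0, 0 - 4) = 0
Total ADD = 32

32


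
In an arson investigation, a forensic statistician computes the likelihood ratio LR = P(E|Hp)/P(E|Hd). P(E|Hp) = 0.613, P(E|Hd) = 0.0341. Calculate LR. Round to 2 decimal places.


Likelihood ratio calculation:
LR = P(E|Hp) / P(E|Hd)
LR = 0.613 / 0.0341
LR = 17.98

17.98


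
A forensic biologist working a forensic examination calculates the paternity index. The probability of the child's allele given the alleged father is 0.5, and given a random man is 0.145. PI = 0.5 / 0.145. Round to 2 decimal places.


Paternity Index calculation:
PI = P(allele|father) / P(allele|random)
PI = 0.5 / 0.145
PI = 3.45

3.45


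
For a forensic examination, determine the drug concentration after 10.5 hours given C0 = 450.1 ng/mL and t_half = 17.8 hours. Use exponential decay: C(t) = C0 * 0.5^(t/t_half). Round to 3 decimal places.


Drug concentration decay:
Number of half-lives = t / t_half = 10.5 / 17.8 = 0.589888
Decay factor = 0.5^0.589888 = 0.66439448
C(t) = 450.1 * 0.66439448 = 299.044 ng/mL

299.044


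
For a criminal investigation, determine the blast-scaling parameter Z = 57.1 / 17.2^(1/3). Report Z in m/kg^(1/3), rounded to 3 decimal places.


Scaled distance calculation:
W^(1/3) = 17.2^(1/3) = 2.581326
Z = R / W^(1/3) = 57.1 / 2.581326
Z = 22.120 m/kg^(1/3)

22.120


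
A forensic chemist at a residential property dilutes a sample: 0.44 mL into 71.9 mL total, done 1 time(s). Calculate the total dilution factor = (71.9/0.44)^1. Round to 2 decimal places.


Dilution factor calculation:
Single dilution = V_total / V_sample = 71.9 / 0.44 ≈ 163.409091
Number of dilutions = 1
Total DF = (71.9 / 0.44)^1 (full precision, rounded at the end) = 163.41

163.41


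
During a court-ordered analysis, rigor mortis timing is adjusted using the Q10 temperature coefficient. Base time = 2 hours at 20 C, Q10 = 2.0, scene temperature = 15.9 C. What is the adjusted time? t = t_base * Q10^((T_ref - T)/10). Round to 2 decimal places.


Rigor mortis time adjustment:
Exponent = (T_ref - T_actual) / 10 = (20 - 15.9) / 10 = 0.41
Q10 factor = 2.0^0.41 = 1.32869
t_adjusted = 2 * 1.32869 = 2.66 hours

2.66


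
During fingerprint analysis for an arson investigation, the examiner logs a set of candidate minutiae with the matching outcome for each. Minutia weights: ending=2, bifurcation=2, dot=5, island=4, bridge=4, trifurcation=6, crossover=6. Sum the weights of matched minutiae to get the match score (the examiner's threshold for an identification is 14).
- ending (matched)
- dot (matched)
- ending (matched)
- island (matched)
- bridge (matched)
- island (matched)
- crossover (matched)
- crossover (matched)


Weighted minutiae match score:
  ending: matched, +2 (running total 2)
  dot: matched, +5 (running total 7)
  ending: matched, +2 (running total 9)
  island: matched, +4 (running total 13)
  bridge: matched, +4 (running total 17)
  island: matched, +4 (running total 21)
  crossover: matched, +6 (running total 27)
  crossover: matched, +6 (running total 33)
Total score = 33
Threshold = 14; verdict = identification

33


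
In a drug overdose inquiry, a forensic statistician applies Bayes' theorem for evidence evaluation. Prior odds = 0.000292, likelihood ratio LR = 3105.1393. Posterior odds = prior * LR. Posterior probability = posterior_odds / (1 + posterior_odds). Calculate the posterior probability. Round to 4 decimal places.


Bayesian evidence evaluation:
Posterior odds = prior_odds * LR = 0.000292 * 3105.1393 = 0.9067007
Posterior probability = posterior_odds / (1 + posterior_odds)
= 0.9067007 / (1 + 0.9067007)
= 0.9067007 / 1.9067007
= 0.4755

0.4755


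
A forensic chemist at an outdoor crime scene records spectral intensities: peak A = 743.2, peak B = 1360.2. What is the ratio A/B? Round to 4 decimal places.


Spectral peak ratio:
Peak A = 743.2 counts
Peak B = 1360.2 counts
Ratio = 743.2 / 1360.2 = 0.5464

0.5464


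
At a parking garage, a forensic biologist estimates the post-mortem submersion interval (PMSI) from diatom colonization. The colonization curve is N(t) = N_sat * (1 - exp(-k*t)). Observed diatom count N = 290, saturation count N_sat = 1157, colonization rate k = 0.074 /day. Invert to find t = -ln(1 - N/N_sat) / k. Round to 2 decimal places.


PMSI from diatom colonization curve:
N / N_sat = 290 / 1157 = 0.250648
1 - N/N_sat = 0.749352
ln(1 - N/N_sat) = -0.288546
t = -ln(1 - N/N_sat) / k = -(-0.288546) / 0.074 = 3.90 days

3.90


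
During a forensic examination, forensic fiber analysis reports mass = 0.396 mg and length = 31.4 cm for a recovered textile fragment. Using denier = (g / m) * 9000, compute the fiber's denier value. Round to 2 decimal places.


Denier calculation:
Mass in grams = 0.396 mg / 1000 = 0.000396 g
Length in meters = 31.4 cm / 100 = 0.314 m
Linear density = mass / length = 0.000396 / 0.314 = 0.00126115 g/m
Denier = (g/m) * 9000 = 0.00126115 * 9000 = 11.35

11.35


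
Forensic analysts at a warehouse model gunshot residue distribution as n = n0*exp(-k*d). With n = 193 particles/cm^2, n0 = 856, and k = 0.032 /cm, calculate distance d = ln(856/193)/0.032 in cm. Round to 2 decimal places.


GSR distance calculation:
n0/n = 856 / 193 = 4.435233
ln(n0/n) = 1.48958
d = 1.48958 / 0.032 = 46.55 cm

46.55


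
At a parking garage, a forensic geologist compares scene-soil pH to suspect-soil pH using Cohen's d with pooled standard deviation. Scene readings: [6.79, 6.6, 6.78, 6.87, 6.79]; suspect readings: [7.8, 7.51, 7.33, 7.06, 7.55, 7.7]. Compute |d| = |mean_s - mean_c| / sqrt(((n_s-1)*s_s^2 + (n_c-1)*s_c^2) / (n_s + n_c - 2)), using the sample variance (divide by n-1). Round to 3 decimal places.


Pooled-variance Cohen's d for soil pH comparison:
Scene mean = 33.83 / 5 = 6.766
Suspect mean = 44.95 / 6 = 7.491667
Scene sample variance s_s^2 = 0.00993
Suspect sample variance s_c^2 = 0.070937
Pooled variance = ((n_s-1)*s_s^2 + (n_c-1)*s_c^2) / (n_s + n_c - 2) = 0.043823
Pooled SD = sqrt(0.043823) = 0.209339
Mean difference = -0.725667
|d| = |-0.725667| / 0.209339 = 3.466

3.466


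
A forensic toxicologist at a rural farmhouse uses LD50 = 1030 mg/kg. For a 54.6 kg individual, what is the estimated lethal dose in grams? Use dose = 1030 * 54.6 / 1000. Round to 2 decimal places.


Lethal dose calculation:
Lethal dose = LD50 * body_weight / 1000
= 1030 * 54.6 / 1000
= 56238 / 1000
= 56.24 g

56.24


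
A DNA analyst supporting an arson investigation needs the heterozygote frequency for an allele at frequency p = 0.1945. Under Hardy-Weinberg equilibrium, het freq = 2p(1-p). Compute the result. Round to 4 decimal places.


Hardy-Weinberg heterozygote frequency:
q = 1 - p = 1 - 0.1945 = 0.8055
2pq = 2 * 0.1945 * 0.8055 = 0.3133

0.3133


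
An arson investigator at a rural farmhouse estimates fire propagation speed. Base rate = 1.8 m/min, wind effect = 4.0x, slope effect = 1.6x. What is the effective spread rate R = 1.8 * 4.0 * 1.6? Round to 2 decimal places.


Fire spread rate calculation:
R = R0 * wind_factor * slope_factor
= 1.8 * 4.0 * 1.6
= 7.2 * 1.6
= 11.52 m/min

11.52


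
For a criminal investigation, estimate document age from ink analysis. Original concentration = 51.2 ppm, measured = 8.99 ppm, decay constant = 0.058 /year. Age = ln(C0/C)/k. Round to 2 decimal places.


Document age estimation:
C0/C = 51.2 / 8.99 = 5.695217
ln(C0/C) = 1.739627
t = 1.739627 / 0.058 = 29.99 years

29.99


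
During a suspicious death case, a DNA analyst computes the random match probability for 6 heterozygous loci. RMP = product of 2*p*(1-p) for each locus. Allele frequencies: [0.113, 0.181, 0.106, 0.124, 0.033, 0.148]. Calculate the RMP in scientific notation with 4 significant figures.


Computing RMP for 6 loci:
Locus 1: 2 * 0.113 * 0.887 = 0.200462
Locus 2: 2 * 0.181 * 0.819 = 0.296478
Locus 3: 2 * 0.106 * 0.894 = 0.189528
Locus 4: 2 * 0.124 * 0.876 = 0.217248
Locus 5: 2 * 0.033 * 0.967 = 0.063822
Locus 6: 2 * 0.148 * 0.852 = 0.252192
RMP = 3.939e-05

3.939e-05


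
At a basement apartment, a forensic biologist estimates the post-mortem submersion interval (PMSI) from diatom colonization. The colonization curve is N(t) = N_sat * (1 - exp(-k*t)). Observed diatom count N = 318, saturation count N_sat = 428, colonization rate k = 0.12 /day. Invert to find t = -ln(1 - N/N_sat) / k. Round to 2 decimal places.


PMSI from diatom colonization curve:
N / N_sat = 318 / 428 = 0.742991
1 - N/N_sat = 0.257009
ln(1 - N/N_sat) = -1.358644
t = -ln(1 - N/N_sat) / k = -(-1.358644) / 0.12 = 11.32 days

11.32


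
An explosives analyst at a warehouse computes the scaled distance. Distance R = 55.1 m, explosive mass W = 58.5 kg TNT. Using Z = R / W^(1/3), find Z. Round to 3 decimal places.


Scaled distance calculation:
W^(1/3) = 58.5^(1/3) = 3.881968
Z = R / W^(1/3) = 55.1 / 3.881968
Z = 14.194 m/kg^(1/3)

14.194


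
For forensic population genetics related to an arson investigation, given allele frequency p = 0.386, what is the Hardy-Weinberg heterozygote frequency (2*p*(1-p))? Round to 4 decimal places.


Hardy-Weinberg heterozygote frequency:
q = 1 - p = 1 - 0.386 = 0.614
2pq = 2 * 0.386 * 0.614 = 0.4740

0.4740


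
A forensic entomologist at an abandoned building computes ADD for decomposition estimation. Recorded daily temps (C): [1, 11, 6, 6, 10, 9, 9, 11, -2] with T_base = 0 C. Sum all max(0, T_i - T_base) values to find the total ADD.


Computing ADD day by day:
Day 1: max(0, 1 - 0) = 1
Day 2: max(0, 11 - 0) = 11
Day 3: max(0, 6 - 0) = 6
Day 4: max(0, 6 - 0) = 6
Day 5: max(0, 10 - 0) = 10
Day 6: max(0, 9 - 0) = 9
Day 7: max(0, 9 - 0) = 9
Day 8: max(0, 11 - 0) = 11
Day 9: max(0, -2 - 0) = 0
Total ADD = 63

63


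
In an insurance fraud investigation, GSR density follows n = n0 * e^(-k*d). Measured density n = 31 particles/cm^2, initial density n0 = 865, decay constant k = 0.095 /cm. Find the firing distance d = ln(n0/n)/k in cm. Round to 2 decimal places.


GSR distance calculation:
n0/n = 865 / 31 = 27.903226
ln(n0/n) = 3.328742
d = 3.328742 / 0.095 = 35.04 cm

35.04


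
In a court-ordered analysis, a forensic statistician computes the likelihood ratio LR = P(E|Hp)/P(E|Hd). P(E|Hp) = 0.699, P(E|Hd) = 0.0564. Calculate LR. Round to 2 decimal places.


Likelihood ratio calculation:
LR = P(E|Hp) / P(E|Hd)
LR = 0.699 / 0.0564
LR = 12.39

12.39


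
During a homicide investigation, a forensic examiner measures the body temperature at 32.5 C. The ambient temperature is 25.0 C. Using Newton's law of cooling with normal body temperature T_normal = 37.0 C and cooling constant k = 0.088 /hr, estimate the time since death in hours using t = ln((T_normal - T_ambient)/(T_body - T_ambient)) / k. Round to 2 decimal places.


Using Newton's law of cooling:
t = ln((T_normal - T_ambient) / (T_body - T_ambient)) / k
T_normal - T_ambient = 12.0
T_body - T_ambient = 7.5
Ratio = 1.6
ln(ratio) = 0.470004
t = 0.470004 / 0.088 = 5.34 hours

5.34


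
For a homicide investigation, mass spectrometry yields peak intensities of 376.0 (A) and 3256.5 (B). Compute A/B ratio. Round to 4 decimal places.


Spectral peak ratio:
Peak A = 376.0 counts
Peak B = 3256.5 counts
Ratio = 376.0 / 3256.5 = 0.1155

0.1155


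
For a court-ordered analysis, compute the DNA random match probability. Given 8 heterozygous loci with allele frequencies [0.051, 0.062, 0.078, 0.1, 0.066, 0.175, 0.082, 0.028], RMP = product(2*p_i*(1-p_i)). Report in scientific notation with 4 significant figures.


Computing RMP for 8 loci:
Locus 1: 2 * 0.051 * 0.949 = 0.096798
Locus 2: 2 * 0.062 * 0.938 = 0.116312
Locus 3: 2 * 0.078 * 0.922 = 0.143832
Locus 4: 2 * 0.1 * 0.9 = 0.18
Locus 5: 2 * 0.066 * 0.934 = 0.123288
Locus 6: 2 * 0.175 * 0.825 = 0.28875
Locus 7: 2 * 0.082 * 0.918 = 0.150552
Locus 8: 2 * 0.028 * 0.972 = 0.054432
RMP = 8.504e-08

8.504e-08


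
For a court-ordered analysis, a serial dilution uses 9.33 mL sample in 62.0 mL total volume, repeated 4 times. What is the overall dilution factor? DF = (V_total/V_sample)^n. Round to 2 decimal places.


Dilution factor calculation:
Single dilution = V_total / V_sample = 62.0 / 9.33 ≈ 6.64523
Number of dilutions = 4
Total DF = (62.0 / 9.33)^4 (full precision, rounded at the end) = 1950.03

1950.03


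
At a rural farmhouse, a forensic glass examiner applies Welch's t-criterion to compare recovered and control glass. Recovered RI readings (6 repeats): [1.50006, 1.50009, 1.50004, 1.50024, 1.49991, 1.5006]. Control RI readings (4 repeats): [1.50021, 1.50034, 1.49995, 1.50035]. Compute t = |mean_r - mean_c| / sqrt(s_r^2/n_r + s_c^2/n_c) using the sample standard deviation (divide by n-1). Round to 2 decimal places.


Welch's t-criterion for glass RI comparison:
Recovered mean = sum / n_r = 9.00094 / 6 = 1.5001567
Control mean = sum / n_c = 6.00085 / 4 = 1.5002125
Recovered sample variance s_r^2 = 5.83467e-08
Control sample variance s_c^2 = 3.46917e-08
Welch SE (unpooled) = sqrt(s_r^2/n_r + s_c^2/n_c) = sqrt(9.72444e-09 + 8.67292e-09) = sqrt(1.83974e-08) = 0.000135637
|mean_r - mean_c| = 5.58333e-05
t = 5.58333e-05 / 0.000135637 = 0.41

0.41


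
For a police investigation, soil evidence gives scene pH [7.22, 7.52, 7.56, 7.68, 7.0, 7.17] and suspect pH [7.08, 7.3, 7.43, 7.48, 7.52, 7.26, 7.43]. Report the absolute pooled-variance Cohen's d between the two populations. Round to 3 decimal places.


Pooled-variance Cohen's d for soil pH comparison:
Scene mean = 44.15 / 6 = 7.358333
Suspect mean = 51.5 / 7 = 7.357143
Scene sample variance s_s^2 = 0.070657
Suspect sample variance s_c^2 = 0.023624
Pooled variance = ((n_s-1)*s_s^2 + (n_c-1)*s_c^2) / (n_s + n_c - 2) = 0.045002
Pooled SD = sqrt(0.045002) = 0.212137
Mean difference = 0.00119
|d| = |0.00119| / 0.212137 = 0.006

0.006


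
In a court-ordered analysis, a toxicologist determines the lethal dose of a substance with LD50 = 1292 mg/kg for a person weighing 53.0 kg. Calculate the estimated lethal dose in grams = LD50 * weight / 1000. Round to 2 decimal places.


Lethal dose calculation:
Lethal dose = LD50 * body_weight / 1000
= 1292 * 53.0 / 1000
= 68476 / 1000
= 68.48 g

68.48


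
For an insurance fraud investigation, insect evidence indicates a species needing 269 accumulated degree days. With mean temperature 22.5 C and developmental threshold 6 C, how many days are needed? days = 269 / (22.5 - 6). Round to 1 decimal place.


Insect development time:
Effective temperature = avg_temp - T_base = 22.5 - 6 = 16.5 C
Days = ADD / effective_temp = 269 / 16.5 = 16.3 days

16.3
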